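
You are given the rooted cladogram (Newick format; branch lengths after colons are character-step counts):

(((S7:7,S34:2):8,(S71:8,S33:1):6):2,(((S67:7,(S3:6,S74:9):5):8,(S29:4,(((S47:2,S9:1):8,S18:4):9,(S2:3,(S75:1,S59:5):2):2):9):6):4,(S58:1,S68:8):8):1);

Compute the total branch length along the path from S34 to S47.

51

The path runs S34 → … → MRCA → … → S47; the MRCA is the root of the tree.
Branch lengths along that path: 2 + 8 + 2 + 1 + 4 + 6 + 9 + 9 + 8 + 2 = 51.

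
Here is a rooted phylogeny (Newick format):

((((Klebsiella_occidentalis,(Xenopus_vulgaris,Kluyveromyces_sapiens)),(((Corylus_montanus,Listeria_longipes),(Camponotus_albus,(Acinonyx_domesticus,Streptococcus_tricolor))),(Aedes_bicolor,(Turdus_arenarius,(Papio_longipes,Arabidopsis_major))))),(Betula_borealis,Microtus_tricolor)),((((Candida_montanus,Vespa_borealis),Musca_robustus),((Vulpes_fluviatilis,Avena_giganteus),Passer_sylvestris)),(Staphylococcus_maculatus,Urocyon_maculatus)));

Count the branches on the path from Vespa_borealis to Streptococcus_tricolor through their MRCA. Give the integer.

12

The MRCA of Vespa_borealis and Streptococcus_tricolor is the root of the tree.
From Vespa_borealis up to that node: 5 branches. From Streptococcus_tricolor up to the same node: 7 branches. Total: 5 + 7 = 12.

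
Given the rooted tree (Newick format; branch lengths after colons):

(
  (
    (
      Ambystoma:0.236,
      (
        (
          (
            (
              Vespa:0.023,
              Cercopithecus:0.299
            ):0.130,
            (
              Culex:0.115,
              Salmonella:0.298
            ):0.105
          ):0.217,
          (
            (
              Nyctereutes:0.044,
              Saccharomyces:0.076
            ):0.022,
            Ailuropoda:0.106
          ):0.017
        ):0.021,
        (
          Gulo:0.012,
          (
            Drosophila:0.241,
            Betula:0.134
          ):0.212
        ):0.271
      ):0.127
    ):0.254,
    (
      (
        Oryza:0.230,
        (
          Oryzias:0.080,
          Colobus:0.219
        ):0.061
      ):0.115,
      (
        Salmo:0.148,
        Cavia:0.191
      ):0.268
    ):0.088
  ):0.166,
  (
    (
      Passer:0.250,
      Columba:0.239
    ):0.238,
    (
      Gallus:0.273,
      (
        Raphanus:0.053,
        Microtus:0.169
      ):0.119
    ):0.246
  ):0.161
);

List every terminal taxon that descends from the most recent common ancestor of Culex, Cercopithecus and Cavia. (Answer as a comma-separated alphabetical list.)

Ailuropoda, Ambystoma, Betula, Cavia, Cercopithecus, Colobus, Culex, Drosophila, Gulo, Nyctereutes, Oryza, Oryzias, Saccharomyces, Salmo, Salmonella, Vespa

Tracing Culex: it sits inside (Culex,Salmonella).
Tracing Cercopithecus: it sits inside (Vespa,Cercopithecus).
Tracing Cavia: it sits inside (Salmo,Cavia).
The smallest clade enclosing all 3 is ((Ambystoma,((((Vespa,Cercopithecus),(Culex,Salmonella)),((Nyctereutes,Saccharomyces),Ailuropoda)),(Gulo,(Drosophila,Betula)))),((Oryza,(Oryzias,Colobus)),(Salmo,Cavia))); the answer is its 16 terminal taxa in alphabetical order.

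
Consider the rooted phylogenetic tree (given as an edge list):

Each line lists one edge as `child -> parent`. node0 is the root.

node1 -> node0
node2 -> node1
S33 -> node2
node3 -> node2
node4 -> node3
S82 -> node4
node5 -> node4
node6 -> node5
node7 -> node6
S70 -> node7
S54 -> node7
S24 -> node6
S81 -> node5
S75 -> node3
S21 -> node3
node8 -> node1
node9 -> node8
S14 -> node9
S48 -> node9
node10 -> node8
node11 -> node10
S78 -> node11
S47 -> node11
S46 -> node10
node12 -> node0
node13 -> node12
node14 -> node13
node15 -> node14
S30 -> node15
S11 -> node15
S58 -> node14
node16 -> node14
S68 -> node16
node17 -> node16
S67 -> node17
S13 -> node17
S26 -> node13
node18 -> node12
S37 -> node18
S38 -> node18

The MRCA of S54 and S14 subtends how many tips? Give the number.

The MRCA of S54 and S14 is the node subtending ((S33,((S82,(((S70,S54),S24),S81)),S75,S21)),((S14,S48),((S78,S47),S46))).
That clade contains 13 terminal taxa: S14, S21, S24, S33, S46, S47, S48, S54, S70, S75, S78, S81, S82.

13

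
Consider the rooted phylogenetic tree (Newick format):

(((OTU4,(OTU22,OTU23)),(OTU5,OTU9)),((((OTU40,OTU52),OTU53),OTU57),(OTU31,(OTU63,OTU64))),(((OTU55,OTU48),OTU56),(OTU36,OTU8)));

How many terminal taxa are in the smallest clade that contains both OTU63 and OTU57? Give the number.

7

The MRCA of OTU63 and OTU57 is the node subtending ((((OTU40,OTU52),OTU53),OTU57),(OTU31,(OTU63,OTU64))).
That clade contains 7 terminal taxa: OTU31, OTU40, OTU52, OTU53, OTU57, OTU63, OTU64.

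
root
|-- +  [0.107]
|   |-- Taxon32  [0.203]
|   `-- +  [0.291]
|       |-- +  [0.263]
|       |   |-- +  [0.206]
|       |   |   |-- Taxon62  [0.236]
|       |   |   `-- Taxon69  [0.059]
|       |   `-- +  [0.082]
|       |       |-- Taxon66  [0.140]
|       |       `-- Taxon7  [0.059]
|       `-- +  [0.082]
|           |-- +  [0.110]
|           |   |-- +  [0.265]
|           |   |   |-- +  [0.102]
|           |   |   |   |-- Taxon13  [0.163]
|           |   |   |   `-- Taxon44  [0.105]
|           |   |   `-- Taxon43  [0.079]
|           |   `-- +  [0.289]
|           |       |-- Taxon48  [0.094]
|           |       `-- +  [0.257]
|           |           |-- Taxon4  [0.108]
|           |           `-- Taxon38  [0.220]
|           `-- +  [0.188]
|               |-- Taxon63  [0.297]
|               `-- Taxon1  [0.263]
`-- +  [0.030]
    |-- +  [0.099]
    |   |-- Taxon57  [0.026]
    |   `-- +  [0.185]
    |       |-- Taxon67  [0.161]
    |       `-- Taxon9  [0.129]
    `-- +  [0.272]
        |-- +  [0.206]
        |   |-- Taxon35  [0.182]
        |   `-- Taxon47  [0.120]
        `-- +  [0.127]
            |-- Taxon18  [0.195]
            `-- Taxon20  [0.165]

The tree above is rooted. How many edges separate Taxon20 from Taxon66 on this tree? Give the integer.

The MRCA of Taxon20 and Taxon66 is the root of the tree.
From Taxon20 up to that node: 4 branches. From Taxon66 up to the same node: 5 branches. Total: 4 + 5 = 9.

9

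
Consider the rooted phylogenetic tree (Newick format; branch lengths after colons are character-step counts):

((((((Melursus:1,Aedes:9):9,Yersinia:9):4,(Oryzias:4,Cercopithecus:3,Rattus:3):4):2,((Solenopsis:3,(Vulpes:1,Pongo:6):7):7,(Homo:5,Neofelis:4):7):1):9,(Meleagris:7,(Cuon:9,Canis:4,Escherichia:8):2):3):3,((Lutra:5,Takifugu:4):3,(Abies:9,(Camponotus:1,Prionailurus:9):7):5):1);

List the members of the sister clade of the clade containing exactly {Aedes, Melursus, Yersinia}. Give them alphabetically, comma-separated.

Cercopithecus, Oryzias, Rattus

The clade containing exactly {Aedes, Melursus, Yersinia} attaches to the tree at the node subtending (((Melursus,Aedes),Yersinia),(Oryzias,Cercopithecus,Rattus)).
The other lineage descending from that same node — the sister group — is (Oryzias,Cercopithecus,Rattus); its 3 tips in alphabetical order are the answer.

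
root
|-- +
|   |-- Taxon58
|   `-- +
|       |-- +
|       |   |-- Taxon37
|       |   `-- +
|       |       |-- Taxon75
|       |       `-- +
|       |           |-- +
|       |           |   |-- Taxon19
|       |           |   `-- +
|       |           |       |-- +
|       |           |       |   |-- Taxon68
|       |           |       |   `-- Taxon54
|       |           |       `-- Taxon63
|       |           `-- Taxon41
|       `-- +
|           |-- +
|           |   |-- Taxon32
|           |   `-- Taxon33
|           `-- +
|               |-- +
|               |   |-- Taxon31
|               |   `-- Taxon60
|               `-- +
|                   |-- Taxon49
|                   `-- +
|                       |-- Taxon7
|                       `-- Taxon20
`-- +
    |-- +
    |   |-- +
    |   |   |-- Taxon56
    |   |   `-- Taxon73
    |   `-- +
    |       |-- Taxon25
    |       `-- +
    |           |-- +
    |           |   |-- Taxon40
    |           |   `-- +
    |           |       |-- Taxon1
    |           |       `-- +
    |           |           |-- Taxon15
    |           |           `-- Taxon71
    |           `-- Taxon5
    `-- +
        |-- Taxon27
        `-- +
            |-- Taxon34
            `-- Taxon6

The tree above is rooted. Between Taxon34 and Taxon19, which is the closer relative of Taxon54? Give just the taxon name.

The MRCA of Taxon54 and Taxon19 subtends (Taxon19,((Taxon68,Taxon54),Taxon63)) (4 taxa).
The MRCA of Taxon54 and Taxon34 is the root, subtending the entire tree (26 taxa).
The first is nested inside the second, so Taxon54 shares a more recent common ancestor with Taxon19.

Taxon19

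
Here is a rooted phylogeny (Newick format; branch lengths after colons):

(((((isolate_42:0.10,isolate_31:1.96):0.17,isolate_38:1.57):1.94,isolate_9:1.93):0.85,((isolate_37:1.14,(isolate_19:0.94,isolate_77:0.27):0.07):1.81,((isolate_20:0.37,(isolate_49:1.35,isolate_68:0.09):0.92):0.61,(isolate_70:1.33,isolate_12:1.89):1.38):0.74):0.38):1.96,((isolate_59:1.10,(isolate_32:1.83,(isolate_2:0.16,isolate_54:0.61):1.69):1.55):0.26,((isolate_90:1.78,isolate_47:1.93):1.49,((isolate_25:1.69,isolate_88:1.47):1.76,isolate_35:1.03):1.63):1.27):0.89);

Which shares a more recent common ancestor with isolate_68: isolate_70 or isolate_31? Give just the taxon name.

isolate_70

The MRCA of isolate_68 and isolate_70 subtends ((isolate_20,(isolate_49,isolate_68)),(isolate_70,isolate_12)) (5 taxa).
The MRCA of isolate_68 and isolate_31 subtends ((((isolate_42,isolate_31),isolate_38),isolate_9),((isolate_37,(isolate_19,isolate_77)),((isolate_20,(isolate_49,isolate_68)),(isolate_70,isolate_12)))) (12 taxa).
The first is nested inside the second, so isolate_68 shares a more recent common ancestor with isolate_70.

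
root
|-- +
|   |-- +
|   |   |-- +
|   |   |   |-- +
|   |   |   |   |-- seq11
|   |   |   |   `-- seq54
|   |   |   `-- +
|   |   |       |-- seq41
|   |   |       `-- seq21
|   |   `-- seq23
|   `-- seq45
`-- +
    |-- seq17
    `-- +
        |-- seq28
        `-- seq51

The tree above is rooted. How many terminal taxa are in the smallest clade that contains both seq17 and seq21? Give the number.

9

The MRCA of seq17 and seq21 is the root, so the clade is the entire tree.
That clade contains 9 terminal taxa: seq11, seq17, seq21, seq23, seq28, seq41, seq45, seq51, seq54.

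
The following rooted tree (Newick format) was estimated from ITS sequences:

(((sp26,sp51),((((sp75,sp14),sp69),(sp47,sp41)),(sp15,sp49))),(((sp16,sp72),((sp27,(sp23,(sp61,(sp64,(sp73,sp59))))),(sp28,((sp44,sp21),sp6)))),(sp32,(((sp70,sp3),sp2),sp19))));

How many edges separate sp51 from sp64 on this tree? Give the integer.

11

The MRCA of sp51 and sp64 is the root of the tree.
From sp51 up to that node: 3 branches. From sp64 up to the same node: 8 branches. Total: 3 + 8 = 11.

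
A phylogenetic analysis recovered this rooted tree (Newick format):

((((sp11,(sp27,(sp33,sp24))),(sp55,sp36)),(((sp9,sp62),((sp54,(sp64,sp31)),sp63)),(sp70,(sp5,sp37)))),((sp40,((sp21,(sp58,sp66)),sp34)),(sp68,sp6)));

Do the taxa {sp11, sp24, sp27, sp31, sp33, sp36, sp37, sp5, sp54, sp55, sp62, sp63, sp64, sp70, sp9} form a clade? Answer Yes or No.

Yes

The most recent common ancestor of these taxa subtends (((sp11,(sp27,(sp33,sp24))),(sp55,sp36)),(((sp9,sp62),((sp54,(sp64,sp31)),sp63)),(sp70,(sp5,sp37)))).
That clade has exactly 15 tips — every listed taxon and nothing else — so the group is monophyletic.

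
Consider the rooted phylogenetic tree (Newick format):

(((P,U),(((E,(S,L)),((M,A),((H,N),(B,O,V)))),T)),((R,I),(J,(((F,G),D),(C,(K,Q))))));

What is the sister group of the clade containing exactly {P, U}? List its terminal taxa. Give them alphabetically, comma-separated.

The clade containing exactly {P, U} attaches to the tree at the node subtending ((P,U),(((E,(S,L)),((M,A),((H,N),(B,O,V)))),T)).
The other lineage descending from that same node — the sister group — is (((E,(S,L)),((M,A),((H,N),(B,O,V)))),T); its 11 tips in alphabetical order are the answer.

A, B, E, H, L, M, N, O, S, T, V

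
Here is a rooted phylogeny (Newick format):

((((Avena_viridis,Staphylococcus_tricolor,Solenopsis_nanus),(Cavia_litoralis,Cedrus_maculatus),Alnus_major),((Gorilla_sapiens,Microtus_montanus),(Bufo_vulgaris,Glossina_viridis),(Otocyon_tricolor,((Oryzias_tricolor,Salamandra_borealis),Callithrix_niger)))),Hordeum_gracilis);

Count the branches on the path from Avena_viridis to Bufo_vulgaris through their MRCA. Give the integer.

The MRCA of Avena_viridis and Bufo_vulgaris is the node subtending (((Avena_viridis,Staphylococcus_tricolor,Solenopsis_nanus),(Cavia_litoralis,Cedrus_maculatus),Alnus_major),((Gorilla_sapiens,Microtus_montanus),(Bufo_vulgaris,Glossina_viridis),(Otocyon_tricolor,((Oryzias_tricolor,Salamandra_borealis),Callithrix_niger)))).
From Avena_viridis up to that node: 3 branches. From Bufo_vulgaris up to the same node: 3 branches. Total: 3 + 3 = 6.

6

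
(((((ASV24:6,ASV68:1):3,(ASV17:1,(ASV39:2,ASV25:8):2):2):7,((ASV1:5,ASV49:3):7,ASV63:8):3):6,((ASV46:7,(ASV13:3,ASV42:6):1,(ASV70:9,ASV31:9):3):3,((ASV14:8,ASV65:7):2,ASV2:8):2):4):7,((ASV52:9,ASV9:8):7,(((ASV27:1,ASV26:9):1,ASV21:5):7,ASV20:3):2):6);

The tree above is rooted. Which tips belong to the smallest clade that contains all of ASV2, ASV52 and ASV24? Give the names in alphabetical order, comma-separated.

ASV1, ASV13, ASV14, ASV17, ASV2, ASV20, ASV21, ASV24, ASV25, ASV26, ASV27, ASV31, ASV39, ASV42, ASV46, ASV49, ASV52, ASV63, ASV65, ASV68, ASV70, ASV9

Tracing ASV2: it sits inside ((ASV14,ASV65),ASV2).
Tracing ASV52: it sits inside (ASV52,ASV9).
Tracing ASV24: it sits inside (ASV24,ASV68).
The smallest clade enclosing all 3 is the whole tree (their MRCA is the root), so the answer is all 22 tips in alphabetical order.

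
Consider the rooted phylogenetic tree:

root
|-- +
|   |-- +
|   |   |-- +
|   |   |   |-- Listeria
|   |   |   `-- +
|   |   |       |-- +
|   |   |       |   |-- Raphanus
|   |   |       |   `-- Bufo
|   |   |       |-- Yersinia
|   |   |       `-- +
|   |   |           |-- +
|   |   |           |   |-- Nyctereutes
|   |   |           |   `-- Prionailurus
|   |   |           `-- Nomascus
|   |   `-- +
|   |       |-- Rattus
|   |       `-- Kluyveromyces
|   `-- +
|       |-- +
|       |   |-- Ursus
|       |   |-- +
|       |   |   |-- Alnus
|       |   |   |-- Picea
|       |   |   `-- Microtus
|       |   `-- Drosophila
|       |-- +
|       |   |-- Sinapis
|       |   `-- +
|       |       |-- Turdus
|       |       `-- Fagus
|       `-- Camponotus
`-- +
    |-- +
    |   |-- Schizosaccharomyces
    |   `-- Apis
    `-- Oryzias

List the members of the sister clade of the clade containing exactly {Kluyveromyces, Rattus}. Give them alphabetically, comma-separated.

The clade containing exactly {Kluyveromyces, Rattus} attaches to the tree at the node subtending ((Listeria,((Raphanus,Bufo),Yersinia,((Nyctereutes,Prionailurus),Nomascus))),(Rattus,Kluyveromyces)).
The other lineage descending from that same node — the sister group — is (Listeria,((Raphanus,Bufo),Yersinia,((Nyctereutes,Prionailurus),Nomascus))); its 7 tips in alphabetical order are the answer.

Bufo, Listeria, Nomascus, Nyctereutes, Prionailurus, Raphanus, Yersinia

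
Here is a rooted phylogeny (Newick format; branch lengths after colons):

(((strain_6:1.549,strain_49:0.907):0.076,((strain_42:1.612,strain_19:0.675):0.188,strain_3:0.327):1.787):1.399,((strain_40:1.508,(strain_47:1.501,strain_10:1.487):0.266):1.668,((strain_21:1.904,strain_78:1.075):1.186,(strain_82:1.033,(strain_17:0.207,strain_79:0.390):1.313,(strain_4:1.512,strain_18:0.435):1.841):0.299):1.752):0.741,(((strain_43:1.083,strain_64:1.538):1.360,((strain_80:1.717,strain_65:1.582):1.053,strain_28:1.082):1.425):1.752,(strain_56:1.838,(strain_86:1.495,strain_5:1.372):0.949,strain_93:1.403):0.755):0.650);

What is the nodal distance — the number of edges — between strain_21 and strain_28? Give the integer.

8

The MRCA of strain_21 and strain_28 is the root of the tree.
From strain_21 up to that node: 4 branches. From strain_28 up to the same node: 4 branches. Total: 4 + 4 = 8.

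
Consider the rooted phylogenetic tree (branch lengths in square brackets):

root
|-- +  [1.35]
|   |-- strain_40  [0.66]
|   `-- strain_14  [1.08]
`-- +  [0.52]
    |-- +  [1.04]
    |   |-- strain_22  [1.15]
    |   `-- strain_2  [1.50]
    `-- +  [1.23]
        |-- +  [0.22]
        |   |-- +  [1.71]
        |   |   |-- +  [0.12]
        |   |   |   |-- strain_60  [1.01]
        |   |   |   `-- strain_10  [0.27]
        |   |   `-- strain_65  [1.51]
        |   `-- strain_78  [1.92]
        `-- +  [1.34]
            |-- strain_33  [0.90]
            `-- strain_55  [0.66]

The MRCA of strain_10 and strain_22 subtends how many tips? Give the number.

8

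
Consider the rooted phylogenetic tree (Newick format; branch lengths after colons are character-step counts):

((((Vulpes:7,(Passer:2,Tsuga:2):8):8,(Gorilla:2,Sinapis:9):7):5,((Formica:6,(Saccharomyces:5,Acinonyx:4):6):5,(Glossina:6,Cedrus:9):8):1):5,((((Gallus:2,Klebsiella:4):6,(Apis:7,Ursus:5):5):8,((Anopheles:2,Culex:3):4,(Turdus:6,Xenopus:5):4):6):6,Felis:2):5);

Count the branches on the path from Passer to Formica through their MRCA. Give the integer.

7

The MRCA of Passer and Formica is the node subtending (((Vulpes,(Passer,Tsuga)),(Gorilla,Sinapis)),((Formica,(Saccharomyces,Acinonyx)),(Glossina,Cedrus))).
From Passer up to that node: 4 branches. From Formica up to the same node: 3 branches. Total: 4 + 3 = 7.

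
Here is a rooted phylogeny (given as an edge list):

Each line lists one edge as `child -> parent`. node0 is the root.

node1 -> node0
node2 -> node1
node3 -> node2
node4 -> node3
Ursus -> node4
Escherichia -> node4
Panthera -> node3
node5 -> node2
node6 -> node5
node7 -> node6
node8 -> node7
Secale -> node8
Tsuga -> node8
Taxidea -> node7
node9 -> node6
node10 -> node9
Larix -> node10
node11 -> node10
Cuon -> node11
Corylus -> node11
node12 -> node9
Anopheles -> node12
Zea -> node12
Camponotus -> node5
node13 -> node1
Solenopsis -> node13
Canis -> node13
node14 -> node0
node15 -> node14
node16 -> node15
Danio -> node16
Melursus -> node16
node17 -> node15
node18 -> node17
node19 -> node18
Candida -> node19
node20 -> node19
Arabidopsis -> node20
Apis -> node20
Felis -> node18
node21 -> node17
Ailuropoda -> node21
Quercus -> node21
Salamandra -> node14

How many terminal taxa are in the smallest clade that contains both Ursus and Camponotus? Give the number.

12

The MRCA of Ursus and Camponotus is the node subtending (((Ursus,Escherichia),Panthera),((((Secale,Tsuga),Taxidea),((Larix,(Cuon,Corylus)),(Anopheles,Zea))),Camponotus)).
That clade contains 12 terminal taxa: Anopheles, Camponotus, Corylus, Cuon, Escherichia, Larix, Panthera, Secale, Taxidea, Tsuga, Ursus, Zea.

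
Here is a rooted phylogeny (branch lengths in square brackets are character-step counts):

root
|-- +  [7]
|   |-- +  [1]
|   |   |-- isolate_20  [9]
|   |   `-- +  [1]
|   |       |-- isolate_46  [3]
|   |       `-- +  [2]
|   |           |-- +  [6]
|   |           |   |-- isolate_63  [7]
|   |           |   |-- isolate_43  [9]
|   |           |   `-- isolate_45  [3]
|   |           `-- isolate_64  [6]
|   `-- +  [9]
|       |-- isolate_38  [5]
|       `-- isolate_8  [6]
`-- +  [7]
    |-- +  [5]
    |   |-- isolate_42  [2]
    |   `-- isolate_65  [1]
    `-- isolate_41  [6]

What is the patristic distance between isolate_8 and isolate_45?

The path runs isolate_8 → … → MRCA → … → isolate_45; the MRCA is the node subtending ((isolate_20,(isolate_46,((isolate_63,isolate_43,isolate_45),isolate_64))),(isolate_38,isolate_8)).
Branch lengths along that path: 6 + 9 + 1 + 1 + 2 + 6 + 3 = 28.

28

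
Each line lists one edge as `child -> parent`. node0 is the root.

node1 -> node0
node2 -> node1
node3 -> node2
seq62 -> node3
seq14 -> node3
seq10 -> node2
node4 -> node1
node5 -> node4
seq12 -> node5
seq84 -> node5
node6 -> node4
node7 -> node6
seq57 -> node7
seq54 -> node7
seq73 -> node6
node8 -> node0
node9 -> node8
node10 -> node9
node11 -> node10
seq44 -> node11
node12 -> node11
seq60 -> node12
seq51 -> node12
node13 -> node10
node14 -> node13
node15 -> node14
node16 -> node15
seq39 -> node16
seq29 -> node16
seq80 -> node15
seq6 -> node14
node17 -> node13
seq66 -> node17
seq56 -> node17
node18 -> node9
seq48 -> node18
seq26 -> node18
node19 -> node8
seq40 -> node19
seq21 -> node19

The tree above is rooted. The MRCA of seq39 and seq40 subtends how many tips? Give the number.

13

The MRCA of seq39 and seq40 is the node subtending ((((seq44,(seq60,seq51)),((((seq39,seq29),seq80),seq6),(seq66,seq56))),(seq48,seq26)),(seq40,seq21)).
That clade contains 13 terminal taxa: seq21, seq26, seq29, seq39, seq40, seq44, seq48, seq51, seq56, seq6, seq60, seq66, seq80.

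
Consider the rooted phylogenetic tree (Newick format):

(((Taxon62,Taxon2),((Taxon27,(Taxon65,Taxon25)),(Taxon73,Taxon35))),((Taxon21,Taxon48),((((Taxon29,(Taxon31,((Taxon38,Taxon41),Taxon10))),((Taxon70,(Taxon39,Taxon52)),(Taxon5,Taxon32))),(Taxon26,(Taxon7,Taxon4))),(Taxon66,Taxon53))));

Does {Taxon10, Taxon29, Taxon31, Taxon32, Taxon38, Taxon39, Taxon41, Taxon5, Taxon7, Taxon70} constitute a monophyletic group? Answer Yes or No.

No

The MRCA of the listed taxa subtends (((Taxon29,(Taxon31,((Taxon38,Taxon41),Taxon10))),((Taxon70,(Taxon39,Taxon52)),(Taxon5,Taxon32))),(Taxon26,(Taxon7,Taxon4))).
That clade also contains Taxon26, Taxon4, Taxon52, which are not in the proposed group, so the group is not monophyletic.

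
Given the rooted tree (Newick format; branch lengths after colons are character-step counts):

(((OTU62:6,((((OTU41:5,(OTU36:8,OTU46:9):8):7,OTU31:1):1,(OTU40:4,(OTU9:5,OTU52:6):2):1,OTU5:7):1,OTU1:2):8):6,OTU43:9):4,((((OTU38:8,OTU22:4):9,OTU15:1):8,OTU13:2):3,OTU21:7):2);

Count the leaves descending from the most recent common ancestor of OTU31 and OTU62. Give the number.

The MRCA of OTU31 and OTU62 is the node subtending (OTU62,((((OTU41,(OTU36,OTU46)),OTU31),(OTU40,(OTU9,OTU52)),OTU5),OTU1)).
That clade contains 10 terminal taxa: OTU1, OTU31, OTU36, OTU40, OTU41, OTU46, OTU5, OTU52, OTU62, OTU9.

10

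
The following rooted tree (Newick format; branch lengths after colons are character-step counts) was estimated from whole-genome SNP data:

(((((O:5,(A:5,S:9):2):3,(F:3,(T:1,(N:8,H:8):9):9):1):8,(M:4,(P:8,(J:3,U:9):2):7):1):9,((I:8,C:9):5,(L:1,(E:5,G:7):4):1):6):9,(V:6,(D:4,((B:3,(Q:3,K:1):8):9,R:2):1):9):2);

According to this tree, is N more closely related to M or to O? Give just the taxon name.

O

The MRCA of N and O subtends ((O,(A,S)),(F,(T,(N,H)))) (7 taxa).
The MRCA of N and M subtends (((O,(A,S)),(F,(T,(N,H)))),(M,(P,(J,U)))) (11 taxa).
The first is nested inside the second, so N shares a more recent common ancestor with O.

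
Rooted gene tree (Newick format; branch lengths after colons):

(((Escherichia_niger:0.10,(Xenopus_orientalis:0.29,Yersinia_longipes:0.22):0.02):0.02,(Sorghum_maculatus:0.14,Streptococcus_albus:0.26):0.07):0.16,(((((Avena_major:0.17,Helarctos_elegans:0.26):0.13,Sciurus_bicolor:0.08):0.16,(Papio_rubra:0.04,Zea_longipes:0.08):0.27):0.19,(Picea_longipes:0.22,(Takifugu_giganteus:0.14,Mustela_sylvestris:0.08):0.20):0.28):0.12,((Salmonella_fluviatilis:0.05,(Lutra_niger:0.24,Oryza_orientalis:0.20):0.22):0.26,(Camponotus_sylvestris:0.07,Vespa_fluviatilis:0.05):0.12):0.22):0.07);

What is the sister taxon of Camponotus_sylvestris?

Camponotus_sylvestris attaches to the tree at the node subtending (Camponotus_sylvestris,Vespa_fluviatilis).
The other lineage descending from that same node — the sister group — is the single tip Vespa_fluviatilis.

Vespa_fluviatilis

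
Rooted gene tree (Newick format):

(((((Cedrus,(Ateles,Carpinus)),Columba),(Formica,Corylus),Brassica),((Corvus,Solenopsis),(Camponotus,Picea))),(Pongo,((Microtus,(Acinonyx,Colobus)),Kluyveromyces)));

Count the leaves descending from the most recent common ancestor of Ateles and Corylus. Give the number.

7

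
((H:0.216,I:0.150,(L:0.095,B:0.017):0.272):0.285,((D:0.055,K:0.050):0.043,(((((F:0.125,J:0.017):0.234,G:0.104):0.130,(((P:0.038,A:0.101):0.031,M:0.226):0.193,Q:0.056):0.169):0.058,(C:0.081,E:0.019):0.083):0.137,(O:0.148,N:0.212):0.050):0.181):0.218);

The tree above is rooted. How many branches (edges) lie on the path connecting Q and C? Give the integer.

The MRCA of Q and C is the node subtending ((((F,J),G),(((P,A),M),Q)),(C,E)).
From Q up to that node: 3 branches. From C up to the same node: 2 branches. Total: 3 + 2 = 5.

5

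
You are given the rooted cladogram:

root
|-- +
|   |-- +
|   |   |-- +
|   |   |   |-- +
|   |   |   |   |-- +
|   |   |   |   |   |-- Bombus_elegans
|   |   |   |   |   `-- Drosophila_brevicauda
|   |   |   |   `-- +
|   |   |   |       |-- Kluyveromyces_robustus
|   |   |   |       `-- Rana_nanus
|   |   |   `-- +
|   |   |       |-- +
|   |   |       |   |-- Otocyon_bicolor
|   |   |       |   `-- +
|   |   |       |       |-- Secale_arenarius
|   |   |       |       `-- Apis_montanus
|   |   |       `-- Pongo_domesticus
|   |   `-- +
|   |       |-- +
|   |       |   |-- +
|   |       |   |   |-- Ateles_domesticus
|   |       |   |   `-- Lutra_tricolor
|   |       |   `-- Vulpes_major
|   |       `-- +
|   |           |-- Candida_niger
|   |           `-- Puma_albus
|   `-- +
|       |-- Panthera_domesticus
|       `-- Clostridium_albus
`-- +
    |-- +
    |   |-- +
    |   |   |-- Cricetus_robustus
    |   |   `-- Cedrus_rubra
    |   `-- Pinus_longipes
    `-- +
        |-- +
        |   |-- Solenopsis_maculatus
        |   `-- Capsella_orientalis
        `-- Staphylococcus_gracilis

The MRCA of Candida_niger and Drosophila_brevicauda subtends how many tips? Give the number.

13

The MRCA of Candida_niger and Drosophila_brevicauda is the node subtending ((((Bombus_elegans,Drosophila_brevicauda),(Kluyveromyces_robustus,Rana_nanus)),((Otocyon_bicolor,(Secale_arenarius,Apis_montanus)),Pongo_domesticus)),(((Ateles_domesticus,Lutra_tricolor),Vulpes_major),(Candida_niger,Puma_albus))).
That clade contains 13 terminal taxa: Apis_montanus, Ateles_domesticus, Bombus_elegans, Candida_niger, Drosophila_brevicauda, Kluyveromyces_robustus, Lutra_tricolor, Otocyon_bicolor, Pongo_domesticus, Puma_albus, Rana_nanus, Secale_arenarius, Vulpes_major.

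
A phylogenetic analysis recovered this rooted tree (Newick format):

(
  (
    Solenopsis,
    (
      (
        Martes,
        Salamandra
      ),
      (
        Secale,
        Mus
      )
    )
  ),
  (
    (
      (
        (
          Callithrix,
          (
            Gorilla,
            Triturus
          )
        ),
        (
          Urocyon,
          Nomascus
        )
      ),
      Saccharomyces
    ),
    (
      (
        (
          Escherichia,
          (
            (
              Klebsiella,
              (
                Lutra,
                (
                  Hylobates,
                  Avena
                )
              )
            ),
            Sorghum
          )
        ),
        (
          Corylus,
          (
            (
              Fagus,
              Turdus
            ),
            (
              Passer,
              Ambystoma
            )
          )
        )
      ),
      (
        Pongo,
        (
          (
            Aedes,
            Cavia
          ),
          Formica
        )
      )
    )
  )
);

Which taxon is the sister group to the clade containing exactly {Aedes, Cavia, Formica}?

Pongo

The clade containing exactly {Aedes, Cavia, Formica} attaches to the tree at the node subtending (Pongo,((Aedes,Cavia),Formica)).
The other lineage descending from that same node — the sister group — is the single tip Pongo.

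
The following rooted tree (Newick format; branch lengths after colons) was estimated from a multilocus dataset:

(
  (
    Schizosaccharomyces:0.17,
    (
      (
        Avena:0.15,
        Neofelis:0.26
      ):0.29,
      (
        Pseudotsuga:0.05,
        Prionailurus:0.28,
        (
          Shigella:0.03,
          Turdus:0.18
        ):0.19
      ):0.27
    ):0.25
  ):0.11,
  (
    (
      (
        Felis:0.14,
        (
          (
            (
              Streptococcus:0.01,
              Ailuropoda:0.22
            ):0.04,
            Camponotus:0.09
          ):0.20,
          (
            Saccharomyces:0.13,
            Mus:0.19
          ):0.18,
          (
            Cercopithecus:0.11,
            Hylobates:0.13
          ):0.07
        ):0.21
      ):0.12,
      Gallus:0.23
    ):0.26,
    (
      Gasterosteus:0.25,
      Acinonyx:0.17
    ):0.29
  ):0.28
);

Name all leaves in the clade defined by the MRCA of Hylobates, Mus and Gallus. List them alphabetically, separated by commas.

Ailuropoda, Camponotus, Cercopithecus, Felis, Gallus, Hylobates, Mus, Saccharomyces, Streptococcus

Tracing Hylobates: it sits inside (Cercopithecus,Hylobates).
Tracing Mus: it sits inside (Saccharomyces,Mus).
Tracing Gallus: it sits inside ((Felis,(((Streptococcus,Ailuropoda),Camponotus),(Saccharomyces,Mus),(Cercopithecus,Hylobates))),Gallus).
The smallest clade enclosing all 3 is ((Felis,(((Streptococcus,Ailuropoda),Camponotus),(Saccharomyces,Mus),(Cercopithecus,Hylobates))),Gallus); the answer is its 9 terminal taxa in alphabetical order.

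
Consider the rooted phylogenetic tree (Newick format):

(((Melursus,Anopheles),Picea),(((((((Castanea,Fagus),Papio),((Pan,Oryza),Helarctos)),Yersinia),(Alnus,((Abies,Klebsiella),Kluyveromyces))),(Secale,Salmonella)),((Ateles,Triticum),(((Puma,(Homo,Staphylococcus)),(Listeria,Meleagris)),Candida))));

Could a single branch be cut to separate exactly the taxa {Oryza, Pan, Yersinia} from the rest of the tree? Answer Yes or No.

The MRCA of the listed taxa subtends ((((Castanea,Fagus),Papio),((Pan,Oryza),Helarctos)),Yersinia).
That clade also contains Castanea, Fagus, Helarctos, Papio, which are not in the proposed group, so the group is not monophyletic.

No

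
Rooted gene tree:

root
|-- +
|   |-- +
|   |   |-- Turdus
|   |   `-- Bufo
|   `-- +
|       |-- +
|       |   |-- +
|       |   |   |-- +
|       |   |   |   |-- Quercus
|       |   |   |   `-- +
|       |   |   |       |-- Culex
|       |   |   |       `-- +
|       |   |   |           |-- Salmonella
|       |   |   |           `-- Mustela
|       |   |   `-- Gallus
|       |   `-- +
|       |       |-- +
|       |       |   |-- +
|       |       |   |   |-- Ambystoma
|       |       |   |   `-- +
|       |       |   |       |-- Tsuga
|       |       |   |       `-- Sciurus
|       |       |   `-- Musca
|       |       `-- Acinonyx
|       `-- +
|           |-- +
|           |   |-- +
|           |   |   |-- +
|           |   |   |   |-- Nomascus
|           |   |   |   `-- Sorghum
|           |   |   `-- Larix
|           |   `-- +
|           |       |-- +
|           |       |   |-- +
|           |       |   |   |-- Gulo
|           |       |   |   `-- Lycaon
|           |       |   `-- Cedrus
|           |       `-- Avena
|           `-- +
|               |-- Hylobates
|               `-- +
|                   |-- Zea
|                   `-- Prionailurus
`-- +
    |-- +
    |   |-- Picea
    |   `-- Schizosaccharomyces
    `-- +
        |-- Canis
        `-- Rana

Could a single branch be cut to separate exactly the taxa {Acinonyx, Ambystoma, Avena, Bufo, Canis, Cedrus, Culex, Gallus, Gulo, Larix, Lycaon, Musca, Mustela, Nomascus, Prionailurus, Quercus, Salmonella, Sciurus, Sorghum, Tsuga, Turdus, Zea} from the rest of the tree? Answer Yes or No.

The MRCA of the listed taxa is the root, so the smallest clade containing them is the whole tree.
That clade also contains Hylobates, Picea, Rana, Schizosaccharomyces, which are not in the proposed group, so the group is not monophyletic.

No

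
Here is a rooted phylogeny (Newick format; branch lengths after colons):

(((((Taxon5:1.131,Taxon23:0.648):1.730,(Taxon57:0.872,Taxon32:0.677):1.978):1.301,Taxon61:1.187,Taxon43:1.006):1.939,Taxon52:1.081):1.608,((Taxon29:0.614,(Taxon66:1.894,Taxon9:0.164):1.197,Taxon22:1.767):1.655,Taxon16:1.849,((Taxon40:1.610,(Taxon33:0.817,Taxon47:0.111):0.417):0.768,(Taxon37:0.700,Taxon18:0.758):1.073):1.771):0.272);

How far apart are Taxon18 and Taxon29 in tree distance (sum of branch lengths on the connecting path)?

The path runs Taxon18 → … → MRCA → … → Taxon29; the MRCA is the node subtending ((Taxon29,(Taxon66,Taxon9),Taxon22),Taxon16,((Taxon40,(Taxon33,Taxon47)),(Taxon37,Taxon18))).
Branch lengths along that path: 0.758 + 1.073 + 1.771 + 1.655 + 0.614 = 5.871.

5.871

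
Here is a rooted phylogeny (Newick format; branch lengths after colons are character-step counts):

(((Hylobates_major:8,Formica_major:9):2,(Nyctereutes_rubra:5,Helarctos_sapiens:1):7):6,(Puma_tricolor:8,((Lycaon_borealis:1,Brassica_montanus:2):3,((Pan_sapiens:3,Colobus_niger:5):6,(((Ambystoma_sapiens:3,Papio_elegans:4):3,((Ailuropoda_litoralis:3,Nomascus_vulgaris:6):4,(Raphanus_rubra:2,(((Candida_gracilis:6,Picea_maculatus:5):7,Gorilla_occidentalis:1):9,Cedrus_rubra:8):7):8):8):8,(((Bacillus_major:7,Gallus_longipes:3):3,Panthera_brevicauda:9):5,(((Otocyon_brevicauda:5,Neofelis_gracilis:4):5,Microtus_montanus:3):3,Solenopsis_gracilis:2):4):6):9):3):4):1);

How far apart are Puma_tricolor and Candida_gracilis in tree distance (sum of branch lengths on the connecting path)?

77

The path runs Puma_tricolor → … → MRCA → … → Candida_gracilis; the MRCA is the node subtending (Puma_tricolor,((Lycaon_borealis,Brassica_montanus),((Pan_sapiens,Colobus_niger),(((Ambystoma_sapiens,Papio_elegans),((Ailuropoda_litoralis,Nomascus_vulgaris),(Raphanus_rubra,(((Candida_gracilis,Picea_maculatus),Gorilla_occidentalis),Cedrus_rubra)))),(((Bacillus_major,Gallus_longipes),Panthera_brevicauda),(((Otocyon_brevicauda,Neofelis_gracilis),Microtus_montanus),Solenopsis_gracilis)))))).
Branch lengths along that path: 8 + 4 + 3 + 9 + 8 + 8 + 8 + 7 + 9 + 7 + 6 = 77.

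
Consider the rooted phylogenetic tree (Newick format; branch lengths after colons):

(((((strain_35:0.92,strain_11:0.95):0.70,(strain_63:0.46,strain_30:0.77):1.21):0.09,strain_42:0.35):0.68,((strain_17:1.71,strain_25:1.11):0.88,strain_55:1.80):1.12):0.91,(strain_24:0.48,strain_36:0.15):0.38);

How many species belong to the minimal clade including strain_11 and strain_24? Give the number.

10

The MRCA of strain_11 and strain_24 is the root, so the clade is the entire tree.
That clade contains 10 terminal taxa: strain_11, strain_17, strain_24, strain_25, strain_30, strain_35, strain_36, strain_42, strain_55, strain_63.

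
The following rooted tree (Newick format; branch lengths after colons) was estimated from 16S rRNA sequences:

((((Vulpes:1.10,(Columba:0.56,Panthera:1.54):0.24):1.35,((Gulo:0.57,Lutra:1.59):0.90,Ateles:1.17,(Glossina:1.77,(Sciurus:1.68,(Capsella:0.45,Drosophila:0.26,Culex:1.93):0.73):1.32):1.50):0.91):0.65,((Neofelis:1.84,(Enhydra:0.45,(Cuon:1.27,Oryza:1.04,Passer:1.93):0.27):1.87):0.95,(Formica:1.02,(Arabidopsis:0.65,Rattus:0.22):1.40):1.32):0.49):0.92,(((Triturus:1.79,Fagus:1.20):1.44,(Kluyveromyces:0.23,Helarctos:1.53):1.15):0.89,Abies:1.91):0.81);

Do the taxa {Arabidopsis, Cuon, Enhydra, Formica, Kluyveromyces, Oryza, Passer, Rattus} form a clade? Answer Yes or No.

No

The MRCA of the listed taxa is the root, so the smallest clade containing them is the whole tree.
That clade also contains Abies, Ateles, Capsella, Columba, Culex, Drosophila, Fagus, Glossina, Gulo, Helarctos, Lutra, Neofelis, Panthera, Sciurus, Triturus, Vulpes, which are not in the proposed group, so the group is not monophyletic.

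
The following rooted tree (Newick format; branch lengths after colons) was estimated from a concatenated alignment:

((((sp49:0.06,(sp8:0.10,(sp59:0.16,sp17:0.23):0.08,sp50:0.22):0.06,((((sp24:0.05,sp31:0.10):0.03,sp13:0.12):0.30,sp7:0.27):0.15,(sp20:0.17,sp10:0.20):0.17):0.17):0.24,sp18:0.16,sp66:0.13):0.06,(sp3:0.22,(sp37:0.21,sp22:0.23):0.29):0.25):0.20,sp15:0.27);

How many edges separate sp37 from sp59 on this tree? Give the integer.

The MRCA of sp37 and sp59 is the node subtending (((sp49,(sp8,(sp59,sp17),sp50),((((sp24,sp31),sp13),sp7),(sp20,sp10))),sp18,sp66),(sp3,(sp37,sp22))).
From sp37 up to that node: 3 branches. From sp59 up to the same node: 5 branches. Total: 3 + 5 = 8.

8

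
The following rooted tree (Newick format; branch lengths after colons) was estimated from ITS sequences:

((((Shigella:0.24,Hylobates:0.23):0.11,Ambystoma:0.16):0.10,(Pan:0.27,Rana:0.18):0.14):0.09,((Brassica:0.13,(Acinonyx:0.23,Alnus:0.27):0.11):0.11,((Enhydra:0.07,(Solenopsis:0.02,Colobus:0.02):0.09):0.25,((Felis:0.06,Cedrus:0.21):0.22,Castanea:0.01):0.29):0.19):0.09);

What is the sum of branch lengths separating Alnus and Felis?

1.25

The path runs Alnus → … → MRCA → … → Felis; the MRCA is the node subtending ((Brassica,(Acinonyx,Alnus)),((Enhydra,(Solenopsis,Colobus)),((Felis,Cedrus),Castanea))).
Branch lengths along that path: 0.27 + 0.11 + 0.11 + 0.19 + 0.29 + 0.22 + 0.06 = 1.25.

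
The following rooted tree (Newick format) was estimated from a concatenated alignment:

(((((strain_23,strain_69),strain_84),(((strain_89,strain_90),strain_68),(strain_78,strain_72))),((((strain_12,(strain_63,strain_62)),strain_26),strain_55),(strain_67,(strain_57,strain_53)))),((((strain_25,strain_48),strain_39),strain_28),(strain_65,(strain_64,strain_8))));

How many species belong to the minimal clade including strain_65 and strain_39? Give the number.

7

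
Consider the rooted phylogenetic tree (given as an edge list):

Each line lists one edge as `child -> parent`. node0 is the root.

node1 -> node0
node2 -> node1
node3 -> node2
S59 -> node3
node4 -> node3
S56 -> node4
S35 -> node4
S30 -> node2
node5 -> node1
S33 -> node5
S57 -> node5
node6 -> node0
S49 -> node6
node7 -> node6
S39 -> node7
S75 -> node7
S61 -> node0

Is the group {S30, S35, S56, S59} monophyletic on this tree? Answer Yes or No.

The most recent common ancestor of these taxa subtends ((S59,(S56,S35)),S30).
That clade has exactly 4 tips — every listed taxon and nothing else — so the group is monophyletic.

Yes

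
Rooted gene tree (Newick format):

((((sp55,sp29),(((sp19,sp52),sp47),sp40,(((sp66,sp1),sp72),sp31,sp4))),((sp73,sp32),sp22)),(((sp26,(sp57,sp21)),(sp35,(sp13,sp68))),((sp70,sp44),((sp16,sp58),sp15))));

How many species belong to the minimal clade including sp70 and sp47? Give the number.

The MRCA of sp70 and sp47 is the root, so the clade is the entire tree.
That clade contains 25 terminal taxa: sp1, sp13, sp15, sp16, sp19, sp21, sp22, sp26, sp29, sp31, sp32, sp35, sp4, sp40, sp44, sp47, sp52, sp55, sp57, sp58, sp66, sp68, sp70, sp72, sp73.

25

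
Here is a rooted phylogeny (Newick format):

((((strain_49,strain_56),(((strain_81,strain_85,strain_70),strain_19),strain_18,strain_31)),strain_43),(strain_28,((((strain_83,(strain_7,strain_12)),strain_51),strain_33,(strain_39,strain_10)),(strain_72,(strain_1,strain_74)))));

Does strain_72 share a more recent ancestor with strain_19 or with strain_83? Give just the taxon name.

strain_83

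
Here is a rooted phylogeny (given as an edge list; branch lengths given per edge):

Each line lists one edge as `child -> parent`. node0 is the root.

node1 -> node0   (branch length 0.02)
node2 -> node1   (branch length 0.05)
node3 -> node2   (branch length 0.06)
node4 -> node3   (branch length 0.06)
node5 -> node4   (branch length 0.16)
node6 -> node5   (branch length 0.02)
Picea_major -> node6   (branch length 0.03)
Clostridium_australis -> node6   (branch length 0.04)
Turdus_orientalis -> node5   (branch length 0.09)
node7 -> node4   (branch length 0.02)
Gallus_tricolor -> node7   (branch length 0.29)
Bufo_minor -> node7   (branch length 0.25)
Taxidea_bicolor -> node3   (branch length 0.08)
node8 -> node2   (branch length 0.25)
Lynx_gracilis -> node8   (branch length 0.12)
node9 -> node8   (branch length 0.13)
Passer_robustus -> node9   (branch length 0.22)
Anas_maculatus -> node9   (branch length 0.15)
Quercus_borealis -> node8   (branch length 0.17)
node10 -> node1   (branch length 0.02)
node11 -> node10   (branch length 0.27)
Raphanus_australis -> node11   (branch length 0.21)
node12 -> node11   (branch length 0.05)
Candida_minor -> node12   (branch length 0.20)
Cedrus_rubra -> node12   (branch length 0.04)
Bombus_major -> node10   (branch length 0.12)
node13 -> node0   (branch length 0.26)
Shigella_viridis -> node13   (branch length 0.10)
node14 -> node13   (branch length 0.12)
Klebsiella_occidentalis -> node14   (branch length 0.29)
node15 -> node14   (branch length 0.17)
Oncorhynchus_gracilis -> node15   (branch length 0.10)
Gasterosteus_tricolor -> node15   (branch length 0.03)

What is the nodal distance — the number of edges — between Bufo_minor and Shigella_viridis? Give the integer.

The MRCA of Bufo_minor and Shigella_viridis is the root of the tree.
From Bufo_minor up to that node: 6 branches. From Shigella_viridis up to the same node: 2 branches. Total: 6 + 2 = 8.

8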